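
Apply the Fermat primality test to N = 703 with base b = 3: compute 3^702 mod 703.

1

3^1 ≡ 3 (mod 703)
3^2 ≡ 3^2 = 9 ≡ 9 (mod 703)
3^4 ≡ 9^2 = 81 ≡ 81 (mod 703)
3^8 ≡ 81^2 = 6561 ≡ 234 (mod 703)
3^16 ≡ 234^2 = 54756 ≡ 625 (mod 703)
3^32 ≡ 625^2 = 390625 ≡ 460 (mod 703)
3^64 ≡ 460^2 = 211600 ≡ 700 (mod 703)
3^128 ≡ 700^2 = 490000 ≡ 9 (mod 703)
3^256 ≡ 9^2 = 81 ≡ 81 (mod 703)
3^512 ≡ 81^2 = 6561 ≡ 234 (mod 703)
702 = 512 + 128 + 32 + 16 + 8 + 4 + 2 in binary powers of 2.
So 3^702 ≡ 234 · 9 · 460 · 625 · 234 · 81 · 9 ≡ 1 (mod 703).
Since the result is 1, base 3 gives no evidence that 703 is composite.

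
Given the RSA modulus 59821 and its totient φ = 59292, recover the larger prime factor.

φ(n) = (p−1)(q−1) = n − (p+q) + 1, so p + q = 59821 − 59292 + 1 = 530.
p and q are the roots of t² − 530t + 59821 = 0.
Discriminant: 530² − 4·59821 = 280900 − 239284 = 41616; √41616 = 204.
q = (530 − 204)/2 = 163, p = (530 + 204)/2 = 367.
Check: 163 · 367 = 59821.

367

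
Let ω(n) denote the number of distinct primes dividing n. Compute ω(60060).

60060 = 2^2 · 15015
15015 = 3 · 5005
5005 = 5 · 1001
1001 = 7 · 143
143 = 11 · 13
60060 = 2^2 · 3 · 5 · 7 · 11 · 13, which has 6 distinct prime factors.

6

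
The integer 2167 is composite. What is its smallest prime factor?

2167 is odd.
Digit sum 16, not divisible by 3.
Ends in 7: not divisible by 5.
7: 2167 = 7·309 + 4
11: 2167 = 11·197

11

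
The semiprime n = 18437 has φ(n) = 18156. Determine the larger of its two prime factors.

φ(n) = (p−1)(q−1) = n − (p+q) + 1, so p + q = 18437 − 18156 + 1 = 282.
p and q are the roots of t² − 282t + 18437 = 0.
Discriminant: 282² − 4·18437 = 79524 − 73748 = 5776; √5776 = 76.
q = (282 − 76)/2 = 103, p = (282 + 76)/2 = 179.
Check: 103 · 179 = 18437.

179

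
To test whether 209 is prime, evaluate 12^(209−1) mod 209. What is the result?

12^1 ≡ 12 (mod 209)
12^2 ≡ 12^2 = 144 ≡ 144 (mod 209)
12^4 ≡ 144^2 = 20736 ≡ 45 (mod 209)
12^8 ≡ 45^2 = 2025 ≡ 144 (mod 209)
12^16 ≡ 144^2 = 20736 ≡ 45 (mod 209)
12^32 ≡ 45^2 = 2025 ≡ 144 (mod 209)
12^64 ≡ 144^2 = 20736 ≡ 45 (mod 209)
12^128 ≡ 45^2 = 2025 ≡ 144 (mod 209)
208 = 128 + 64 + 16 in binary powers of 2.
So 12^208 ≡ 144 · 45 · 45 ≡ 45 (mod 209).
Since 45 ≠ 1, base 12 is a Fermat witness: 209 is composite.

45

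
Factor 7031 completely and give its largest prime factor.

7031 = 79 · 89
89 is prime.
So 7031 = 79 · 89; the largest prime factor is 89.

89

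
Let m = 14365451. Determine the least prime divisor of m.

73

14365451 is odd.
Digit sum 29, not divisible by 3.
Ends in 1: not divisible by 5.
7: 14365451 = 7·2052207 + 2
11: 14365451 = 11·1305950 + 1
13: 14365451 = 13·1105034 + 9
17: 14365451 = 17·845026 + 9
19: 14365451 = 19·756076 + 7
23: 14365451 = 23·624584 + 19
29: 14365451 = 29·495360 + 11
31: 14365451 = 31·463401 + 20
37: 14365451 = 37·388255 + 16
41: 14365451 = 41·350376 + 35
43: 14365451 = 43·334080 + 11
47: 14365451 = 47·305647 + 42
53: 14365451 = 53·271046 + 13
59: 14365451 = 59·243482 + 13
61: 14365451 = 61·235499 + 12
67: 14365451 = 67·214409 + 48
71: 14365451 = 71·202330 + 21
73: 14365451 = 73·196787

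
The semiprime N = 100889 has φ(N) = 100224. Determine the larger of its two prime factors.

φ(n) = (p−1)(q−1) = n − (p+q) + 1, so p + q = 100889 − 100224 + 1 = 666.
p and q are the roots of t² − 666t + 100889 = 0.
Discriminant: 666² − 4·100889 = 443556 − 403556 = 40000; √40000 = 200.
q = (666 − 200)/2 = 233, p = (666 + 200)/2 = 433.
Check: 233 · 433 = 100889.

433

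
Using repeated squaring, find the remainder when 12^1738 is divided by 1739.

382

12^1 ≡ 12 (mod 1739)
12^2 ≡ 12^2 = 144 ≡ 144 (mod 1739)
12^4 ≡ 144^2 = 20736 ≡ 1607 (mod 1739)
12^8 ≡ 1607^2 = 2582449 ≡ 34 (mod 1739)
12^16 ≡ 34^2 = 1156 ≡ 1156 (mod 1739)
12^32 ≡ 1156^2 = 1336336 ≡ 784 (mod 1739)
12^64 ≡ 784^2 = 614656 ≡ 789 (mod 1739)
12^128 ≡ 789^2 = 622521 ≡ 1698 (mod 1739)
12^256 ≡ 1698^2 = 2883204 ≡ 1681 (mod 1739)
12^512 ≡ 1681^2 = 2825761 ≡ 1625 (mod 1739)
12^1024 ≡ 1625^2 = 2640625 ≡ 823 (mod 1739)
1738 = 1024 + 512 + 128 + 64 + 8 + 2 in binary powers of 2.
So 12^1738 ≡ 823 · 1625 · 1698 · 789 · 34 · 144 ≡ 382 (mod 1739).
Since 382 ≠ 1, base 12 is a Fermat witness: 1739 is composite.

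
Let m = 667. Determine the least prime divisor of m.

23

667 is odd.
Digit sum 19, not divisible by 3.
Ends in 7: not divisible by 5.
7: 667 = 7·95 + 2
11: 667 = 11·60 + 7
13: 667 = 13·51 + 4
17: 667 = 17·39 + 4
19: 667 = 19·35 + 2
23: 667 = 23·29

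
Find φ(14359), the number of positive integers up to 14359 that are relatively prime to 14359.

Factor: 14359 = 83 · 173.
φ(14359) = (83−1) · (173−1) = 82 · 172 = 14104.

14104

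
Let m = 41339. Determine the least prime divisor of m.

67

41339 is odd.
Digit sum 20, not divisible by 3.
Ends in 9: not divisible by 5.
7: 41339 = 7·5905 + 4
11: 41339 = 11·3758 + 1
13: 41339 = 13·3179 + 12
17: 41339 = 17·2431 + 12
19: 41339 = 19·2175 + 14
23: 41339 = 23·1797 + 8
29: 41339 = 29·1425 + 14
31: 41339 = 31·1333 + 16
37: 41339 = 37·1117 + 10
41: 41339 = 41·1008 + 11
43: 41339 = 43·961 + 16
47: 41339 = 47·879 + 26
53: 41339 = 53·779 + 52
59: 41339 = 59·700 + 39
61: 41339 = 61·677 + 42
67: 41339 = 67·617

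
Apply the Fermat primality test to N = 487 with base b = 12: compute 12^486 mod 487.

1

12^1 ≡ 12 (mod 487)
12^2 ≡ 12^2 = 144 ≡ 144 (mod 487)
12^4 ≡ 144^2 = 20736 ≡ 282 (mod 487)
12^8 ≡ 282^2 = 79524 ≡ 143 (mod 487)
12^16 ≡ 143^2 = 20449 ≡ 482 (mod 487)
12^32 ≡ 482^2 = 232324 ≡ 25 (mod 487)
12^64 ≡ 25^2 = 625 ≡ 138 (mod 487)
12^128 ≡ 138^2 = 19044 ≡ 51 (mod 487)
12^256 ≡ 51^2 = 2601 ≡ 166 (mod 487)
486 = 256 + 128 + 64 + 32 + 4 + 2 in binary powers of 2.
So 12^486 ≡ 166 · 51 · 138 · 25 · 282 · 144 ≡ 1 (mod 487).
Since the result is 1, base 12 gives no evidence that 487 is composite.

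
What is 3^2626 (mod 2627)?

3^1 ≡ 3 (mod 2627)
3^2 ≡ 3^2 = 9 ≡ 9 (mod 2627)
3^4 ≡ 9^2 = 81 ≡ 81 (mod 2627)
3^8 ≡ 81^2 = 6561 ≡ 1307 (mod 2627)
3^16 ≡ 1307^2 = 1708249 ≡ 699 (mod 2627)
3^32 ≡ 699^2 = 488601 ≡ 2606 (mod 2627)
3^64 ≡ 2606^2 = 6791236 ≡ 441 (mod 2627)
3^128 ≡ 441^2 = 194481 ≡ 83 (mod 2627)
3^256 ≡ 83^2 = 6889 ≡ 1635 (mod 2627)
3^512 ≡ 1635^2 = 2673225 ≡ 1566 (mod 2627)
3^1024 ≡ 1566^2 = 2452356 ≡ 1365 (mod 2627)
3^2048 ≡ 1365^2 = 1863225 ≡ 682 (mod 2627)
2626 = 2048 + 512 + 64 + 2 in binary powers of 2.
So 3^2626 ≡ 682 · 1566 · 441 · 9 ≡ 1920 (mod 2627).
Since 1920 ≠ 1, base 3 is a Fermat witness: 2627 is composite.

1920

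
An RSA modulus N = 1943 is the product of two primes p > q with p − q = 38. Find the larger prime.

Since p = q + 38, we have 1943 = q(q + 38), so q² + 38q − 1943 = 0.
Discriminant: 38² + 4·1943 = 1444 + 7772 = 9216; √9216 = 96.
q = (−38 + 96)/2 = 29, and p = q + 38 = 67.
Check: 29 · 67 = 1943.

67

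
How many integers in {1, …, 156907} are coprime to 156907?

147840

Factor: 156907 = 41 · 43 · 89.
φ(156907) = (41−1) · (43−1) · (89−1) = 40 · 42 · 88 = 147840.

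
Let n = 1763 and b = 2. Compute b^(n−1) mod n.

742

2^1 ≡ 2 (mod 1763)
2^2 ≡ 2^2 = 4 ≡ 4 (mod 1763)
2^4 ≡ 4^2 = 16 ≡ 16 (mod 1763)
2^8 ≡ 16^2 = 256 ≡ 256 (mod 1763)
2^16 ≡ 256^2 = 65536 ≡ 305 (mod 1763)
2^32 ≡ 305^2 = 93025 ≡ 1349 (mod 1763)
2^64 ≡ 1349^2 = 1819801 ≡ 385 (mod 1763)
2^128 ≡ 385^2 = 148225 ≡ 133 (mod 1763)
2^256 ≡ 133^2 = 17689 ≡ 59 (mod 1763)
2^512 ≡ 59^2 = 3481 ≡ 1718 (mod 1763)
2^1024 ≡ 1718^2 = 2951524 ≡ 262 (mod 1763)
1762 = 1024 + 512 + 128 + 64 + 32 + 2 in binary powers of 2.
So 2^1762 ≡ 262 · 1718 · 133 · 385 · 1349 · 4 ≡ 742 (mod 1763).
Since 742 ≠ 1, base 2 is a Fermat witness: 1763 is composite.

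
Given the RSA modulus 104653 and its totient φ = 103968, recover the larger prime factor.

457

φ(n) = (p−1)(q−1) = n − (p+q) + 1, so p + q = 104653 − 103968 + 1 = 686.
p and q are the roots of t² − 686t + 104653 = 0.
Discriminant: 686² − 4·104653 = 470596 − 418612 = 51984; √51984 = 228.
q = (686 − 228)/2 = 229, p = (686 + 228)/2 = 457.
Check: 229 · 457 = 104653.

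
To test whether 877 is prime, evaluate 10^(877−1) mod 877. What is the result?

1

10^1 ≡ 10 (mod 877)
10^2 ≡ 10^2 = 100 ≡ 100 (mod 877)
10^4 ≡ 100^2 = 10000 ≡ 353 (mod 877)
10^8 ≡ 353^2 = 124609 ≡ 75 (mod 877)
10^16 ≡ 75^2 = 5625 ≡ 363 (mod 877)
10^32 ≡ 363^2 = 131769 ≡ 219 (mod 877)
10^64 ≡ 219^2 = 47961 ≡ 603 (mod 877)
10^128 ≡ 603^2 = 363609 ≡ 531 (mod 877)
10^256 ≡ 531^2 = 281961 ≡ 444 (mod 877)
10^512 ≡ 444^2 = 197136 ≡ 688 (mod 877)
876 = 512 + 256 + 64 + 32 + 8 + 4 in binary powers of 2.
So 10^876 ≡ 688 · 444 · 603 · 219 · 75 · 353 ≡ 1 (mod 877).
Since the result is 1, base 10 gives no evidence that 877 is composite.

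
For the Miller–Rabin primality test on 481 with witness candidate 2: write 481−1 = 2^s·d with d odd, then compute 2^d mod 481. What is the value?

60

481 − 1 = 480 = 2^5 · 15, so d = 15.
2^1 ≡ 2 (mod 481)
2^2 ≡ 2^2 = 4 ≡ 4 (mod 481)
2^4 ≡ 4^2 = 16 ≡ 16 (mod 481)
2^8 ≡ 16^2 = 256 ≡ 256 (mod 481)
15 = 8 + 4 + 2 + 1 in binary powers of 2.
So 2^15 ≡ 256 · 16 · 4 · 2 ≡ 60 (mod 481).
Squaring chain: 60 → 233 → 417 → 248 → 417; never reaches −1, so base 2 is a Miller–Rabin witness that 481 is composite.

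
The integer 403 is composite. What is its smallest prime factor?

13

403 is odd.
Digit sum 7, not divisible by 3.
Ends in 3: not divisible by 5.
7: 403 = 7·57 + 4
11: 403 = 11·36 + 7
13: 403 = 13·31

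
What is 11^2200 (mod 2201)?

11^1 ≡ 11 (mod 2201)
11^2 ≡ 11^2 = 121 ≡ 121 (mod 2201)
11^4 ≡ 121^2 = 14641 ≡ 1435 (mod 2201)
11^8 ≡ 1435^2 = 2059225 ≡ 1290 (mod 2201)
11^16 ≡ 1290^2 = 1664100 ≡ 144 (mod 2201)
11^32 ≡ 144^2 = 20736 ≡ 927 (mod 2201)
11^64 ≡ 927^2 = 859329 ≡ 939 (mod 2201)
11^128 ≡ 939^2 = 881721 ≡ 1321 (mod 2201)
11^256 ≡ 1321^2 = 1745041 ≡ 1849 (mod 2201)
11^512 ≡ 1849^2 = 3418801 ≡ 648 (mod 2201)
11^1024 ≡ 648^2 = 419904 ≡ 1714 (mod 2201)
11^2048 ≡ 1714^2 = 2937796 ≡ 1662 (mod 2201)
2200 = 2048 + 128 + 16 + 8 in binary powers of 2.
So 11^2200 ≡ 1662 · 1321 · 144 · 1290 ≡ 1741 (mod 2201).
Since 1741 ≠ 1, base 11 is a Fermat witness: 2201 is composite.

1741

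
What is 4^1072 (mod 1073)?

4^1 ≡ 4 (mod 1073)
4^2 ≡ 4^2 = 16 ≡ 16 (mod 1073)
4^4 ≡ 16^2 = 256 ≡ 256 (mod 1073)
4^8 ≡ 256^2 = 65536 ≡ 83 (mod 1073)
4^16 ≡ 83^2 = 6889 ≡ 451 (mod 1073)
4^32 ≡ 451^2 = 203401 ≡ 604 (mod 1073)
4^64 ≡ 604^2 = 364816 ≡ 1069 (mod 1073)
4^128 ≡ 1069^2 = 1142761 ≡ 16 (mod 1073)
4^256 ≡ 16^2 = 256 ≡ 256 (mod 1073)
4^512 ≡ 256^2 = 65536 ≡ 83 (mod 1073)
4^1024 ≡ 83^2 = 6889 ≡ 451 (mod 1073)
1072 = 1024 + 32 + 16 in binary powers of 2.
So 4^1072 ≡ 451 · 604 · 451 ≡ 1069 (mod 1073).
Since 1069 ≠ 1, base 4 is a Fermat witness: 1073 is composite.

1069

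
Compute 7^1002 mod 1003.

7^1 ≡ 7 (mod 1003)
7^2 ≡ 7^2 = 49 ≡ 49 (mod 1003)
7^4 ≡ 49^2 = 2401 ≡ 395 (mod 1003)
7^8 ≡ 395^2 = 156025 ≡ 560 (mod 1003)
7^16 ≡ 560^2 = 313600 ≡ 664 (mod 1003)
7^32 ≡ 664^2 = 440896 ≡ 579 (mod 1003)
7^64 ≡ 579^2 = 335241 ≡ 239 (mod 1003)
7^128 ≡ 239^2 = 57121 ≡ 953 (mod 1003)
7^256 ≡ 953^2 = 908209 ≡ 494 (mod 1003)
7^512 ≡ 494^2 = 244036 ≡ 307 (mod 1003)
1002 = 512 + 256 + 128 + 64 + 32 + 8 + 2 in binary powers of 2.
So 7^1002 ≡ 307 · 494 · 953 · 239 · 579 · 560 · 49 ≡ 546 (mod 1003).
Since 546 ≠ 1, base 7 is a Fermat witness: 1003 is composite.

546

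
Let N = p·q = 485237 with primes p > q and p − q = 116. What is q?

641

Since p = q + 116, we have 485237 = q(q + 116), so q² + 116q − 485237 = 0.
Discriminant: 116² + 4·485237 = 13456 + 1940948 = 1954404; √1954404 = 1398.
q = (−116 + 1398)/2 = 641, and p = q + 116 = 757.
Check: 641 · 757 = 485237.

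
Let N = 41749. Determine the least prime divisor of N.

83

41749 is odd.
Digit sum 25, not divisible by 3.
Ends in 9: not divisible by 5.
7: 41749 = 7·5964 + 1
11: 41749 = 11·3795 + 4
13: 41749 = 13·3211 + 6
17: 41749 = 17·2455 + 14
19: 41749 = 19·2197 + 6
23: 41749 = 23·1815 + 4
29: 41749 = 29·1439 + 18
31: 41749 = 31·1346 + 23
37: 41749 = 37·1128 + 13
41: 41749 = 41·1018 + 11
43: 41749 = 43·970 + 39
47: 41749 = 47·888 + 13
53: 41749 = 53·787 + 38
59: 41749 = 59·707 + 36
61: 41749 = 61·684 + 25
67: 41749 = 67·623 + 8
71: 41749 = 71·588 + 1
73: 41749 = 73·571 + 66
79: 41749 = 79·528 + 37
83: 41749 = 83·503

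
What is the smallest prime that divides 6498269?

6498269 is odd.
Digit sum 44, not divisible by 3.
Ends in 9: not divisible by 5.
7: 6498269 = 7·928324 + 1
11: 6498269 = 11·590751 + 8
13: 6498269 = 13·499866 + 11
17: 6498269 = 17·382251 + 2
19: 6498269 = 19·342014 + 3
23: 6498269 = 23·282533 + 10
29: 6498269 = 29·224078 + 7
31: 6498269 = 31·209621 + 18
37: 6498269 = 37·175628 + 33
41: 6498269 = 41·158494 + 15
43: 6498269 = 43·151122 + 23
47: 6498269 = 47·138261 + 2
53: 6498269 = 53·122608 + 45
59: 6498269 = 59·110140 + 9
61: 6498269 = 61·106529

61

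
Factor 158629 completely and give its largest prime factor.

158629 = 41 · 3869
3869 = 53 · 73
73 is prime.
So 158629 = 41 · 53 · 73; the largest prime factor is 73.

73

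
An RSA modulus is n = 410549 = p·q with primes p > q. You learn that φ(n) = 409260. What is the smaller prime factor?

φ(n) = (p−1)(q−1) = n − (p+q) + 1, so p + q = 410549 − 409260 + 1 = 1290.
p and q are the roots of t² − 1290t + 410549 = 0.
Discriminant: 1290² − 4·410549 = 1664100 − 1642196 = 21904; √21904 = 148.
q = (1290 − 148)/2 = 571, p = (1290 + 148)/2 = 719.
Check: 571 · 719 = 410549.

571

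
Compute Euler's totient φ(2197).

Factor: 2197 = 13^3.
φ(2197) = 13^2·(13−1) = 2028.

2028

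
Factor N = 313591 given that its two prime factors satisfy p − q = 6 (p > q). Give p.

563

Since p = q + 6, we have 313591 = q(q + 6), so q² + 6q − 313591 = 0.
Discriminant: 6² + 4·313591 = 36 + 1254364 = 1254400; √1254400 = 1120.
q = (−6 + 1120)/2 = 557, and p = q + 6 = 563.
Check: 557 · 563 = 313591.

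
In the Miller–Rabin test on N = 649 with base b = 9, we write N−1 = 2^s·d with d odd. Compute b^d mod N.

196

649 − 1 = 648 = 2^3 · 81, so d = 81.
9^1 ≡ 9 (mod 649)
9^2 ≡ 9^2 = 81 ≡ 81 (mod 649)
9^4 ≡ 81^2 = 6561 ≡ 71 (mod 649)
9^8 ≡ 71^2 = 5041 ≡ 498 (mod 649)
9^16 ≡ 498^2 = 248004 ≡ 86 (mod 649)
9^32 ≡ 86^2 = 7396 ≡ 257 (mod 649)
9^64 ≡ 257^2 = 66049 ≡ 500 (mod 649)
81 = 64 + 16 + 1 in binary powers of 2.
So 9^81 ≡ 500 · 86 · 9 ≡ 196 (mod 649).
Squaring chain: 196 → 125 → 49; never reaches −1, so base 9 is a Miller–Rabin witness that 649 is composite.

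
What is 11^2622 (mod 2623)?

365

11^1 ≡ 11 (mod 2623)
11^2 ≡ 11^2 = 121 ≡ 121 (mod 2623)
11^4 ≡ 121^2 = 14641 ≡ 1526 (mod 2623)
11^8 ≡ 1526^2 = 2328676 ≡ 2075 (mod 2623)
11^16 ≡ 2075^2 = 4305625 ≡ 1282 (mod 2623)
11^32 ≡ 1282^2 = 1643524 ≡ 1526 (mod 2623)
11^64 ≡ 1526^2 = 2328676 ≡ 2075 (mod 2623)
11^128 ≡ 2075^2 = 4305625 ≡ 1282 (mod 2623)
11^256 ≡ 1282^2 = 1643524 ≡ 1526 (mod 2623)
11^512 ≡ 1526^2 = 2328676 ≡ 2075 (mod 2623)
11^1024 ≡ 2075^2 = 4305625 ≡ 1282 (mod 2623)
11^2048 ≡ 1282^2 = 1643524 ≡ 1526 (mod 2623)
2622 = 2048 + 512 + 32 + 16 + 8 + 4 + 2 in binary powers of 2.
So 11^2622 ≡ 1526 · 2075 · 1526 · 1282 · 2075 · 1526 · 121 ≡ 365 (mod 2623).
Since 365 ≠ 1, base 11 is a Fermat witness: 2623 is composite.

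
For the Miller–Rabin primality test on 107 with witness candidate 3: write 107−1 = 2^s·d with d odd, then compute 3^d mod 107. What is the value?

1

107 − 1 = 106 = 2^1 · 53, so d = 53.
3^1 ≡ 3 (mod 107)
3^2 ≡ 3^2 = 9 ≡ 9 (mod 107)
3^4 ≡ 9^2 = 81 ≡ 81 (mod 107)
3^8 ≡ 81^2 = 6561 ≡ 34 (mod 107)
3^16 ≡ 34^2 = 1156 ≡ 86 (mod 107)
3^32 ≡ 86^2 = 7396 ≡ 13 (mod 107)
53 = 32 + 16 + 4 + 1 in binary powers of 2.
So 3^53 ≡ 13 · 86 · 81 · 3 ≡ 1 (mod 107).
Since 3^d ≡ 1 (mod 107), base 3 does not prove 107 composite.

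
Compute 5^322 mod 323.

263

5^1 ≡ 5 (mod 323)
5^2 ≡ 5^2 = 25 ≡ 25 (mod 323)
5^4 ≡ 25^2 = 625 ≡ 302 (mod 323)
5^8 ≡ 302^2 = 91204 ≡ 118 (mod 323)
5^16 ≡ 118^2 = 13924 ≡ 35 (mod 323)
5^32 ≡ 35^2 = 1225 ≡ 256 (mod 323)
5^64 ≡ 256^2 = 65536 ≡ 290 (mod 323)
5^128 ≡ 290^2 = 84100 ≡ 120 (mod 323)
5^256 ≡ 120^2 = 14400 ≡ 188 (mod 323)
322 = 256 + 64 + 2 in binary powers of 2.
So 5^322 ≡ 188 · 290 · 25 ≡ 263 (mod 323).
Since 263 ≠ 1, base 5 is a Fermat witness: 323 is composite.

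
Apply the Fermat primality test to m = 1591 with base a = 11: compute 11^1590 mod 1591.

11^1 ≡ 11 (mod 1591)
11^2 ≡ 11^2 = 121 ≡ 121 (mod 1591)
11^4 ≡ 121^2 = 14641 ≡ 322 (mod 1591)
11^8 ≡ 322^2 = 103684 ≡ 269 (mod 1591)
11^16 ≡ 269^2 = 72361 ≡ 766 (mod 1591)
11^32 ≡ 766^2 = 586756 ≡ 1268 (mod 1591)
11^64 ≡ 1268^2 = 1607824 ≡ 914 (mod 1591)
11^128 ≡ 914^2 = 835396 ≡ 121 (mod 1591)
11^256 ≡ 121^2 = 14641 ≡ 322 (mod 1591)
11^512 ≡ 322^2 = 103684 ≡ 269 (mod 1591)
11^1024 ≡ 269^2 = 72361 ≡ 766 (mod 1591)
1590 = 1024 + 512 + 32 + 16 + 4 + 2 in binary powers of 2.
So 11^1590 ≡ 766 · 269 · 1268 · 766 · 322 · 121 ≡ 1000 (mod 1591).
Since 1000 ≠ 1, base 11 is a Fermat witness: 1591 is composite.

1000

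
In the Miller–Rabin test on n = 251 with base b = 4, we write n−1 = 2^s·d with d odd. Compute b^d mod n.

251 − 1 = 250 = 2^1 · 125, so d = 125.
4^1 ≡ 4 (mod 251)
4^2 ≡ 4^2 = 16 ≡ 16 (mod 251)
4^4 ≡ 16^2 = 256 ≡ 5 (mod 251)
4^8 ≡ 5^2 = 25 ≡ 25 (mod 251)
4^16 ≡ 25^2 = 625 ≡ 123 (mod 251)
4^32 ≡ 123^2 = 15129 ≡ 69 (mod 251)
4^64 ≡ 69^2 = 4761 ≡ 243 (mod 251)
125 = 64 + 32 + 16 + 8 + 4 + 1 in binary powers of 2.
So 4^125 ≡ 243 · 69 · 123 · 25 · 5 · 4 ≡ 1 (mod 251).
Since 4^d ≡ 1 (mod 251), base 4 does not prove 251 composite.

1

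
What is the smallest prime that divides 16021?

16021 is odd.
Digit sum 10, not divisible by 3.
Ends in 1: not divisible by 5.
7: 16021 = 7·2288 + 5
11: 16021 = 11·1456 + 5
13: 16021 = 13·1232 + 5
17: 16021 = 17·942 + 7
19: 16021 = 19·843 + 4
23: 16021 = 23·696 + 13
29: 16021 = 29·552 + 13
31: 16021 = 31·516 + 25
37: 16021 = 37·433

37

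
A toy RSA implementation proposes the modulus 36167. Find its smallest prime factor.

59

36167 is odd.
Digit sum 23, not divisible by 3.
Ends in 7: not divisible by 5.
7: 36167 = 7·5166 + 5
11: 36167 = 11·3287 + 10
13: 36167 = 13·2782 + 1
17: 36167 = 17·2127 + 8
19: 36167 = 19·1903 + 10
23: 36167 = 23·1572 + 11
29: 36167 = 29·1247 + 4
31: 36167 = 31·1166 + 21
37: 36167 = 37·977 + 18
41: 36167 = 41·882 + 5
43: 36167 = 43·841 + 4
47: 36167 = 47·769 + 24
53: 36167 = 53·682 + 21
59: 36167 = 59·613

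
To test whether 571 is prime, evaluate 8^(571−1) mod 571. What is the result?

1

8^1 ≡ 8 (mod 571)
8^2 ≡ 8^2 = 64 ≡ 64 (mod 571)
8^4 ≡ 64^2 = 4096 ≡ 99 (mod 571)
8^8 ≡ 99^2 = 9801 ≡ 94 (mod 571)
8^16 ≡ 94^2 = 8836 ≡ 271 (mod 571)
8^32 ≡ 271^2 = 73441 ≡ 353 (mod 571)
8^64 ≡ 353^2 = 124609 ≡ 131 (mod 571)
8^128 ≡ 131^2 = 17161 ≡ 31 (mod 571)
8^256 ≡ 31^2 = 961 ≡ 390 (mod 571)
8^512 ≡ 390^2 = 152100 ≡ 214 (mod 571)
570 = 512 + 32 + 16 + 8 + 2 in binary powers of 2.
So 8^570 ≡ 214 · 353 · 271 · 94 · 64 ≡ 1 (mod 571).
Since the result is 1, base 8 gives no evidence that 571 is composite.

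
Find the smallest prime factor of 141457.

141457 is odd.
Digit sum 22, not divisible by 3.
Ends in 7: not divisible by 5.
7: 141457 = 7·20208 + 1
11: 141457 = 11·12859 + 8
13: 141457 = 13·10881 + 4
17: 141457 = 17·8321

17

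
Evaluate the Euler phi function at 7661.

7452

Factor: 7661 = 47 · 163.
φ(7661) = (47−1) · (163−1) = 46 · 162 = 7452.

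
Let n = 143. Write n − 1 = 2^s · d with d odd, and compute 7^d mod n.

143 − 1 = 142 = 2^1 · 71, so d = 71.
7^1 ≡ 7 (mod 143)
7^2 ≡ 7^2 = 49 ≡ 49 (mod 143)
7^4 ≡ 49^2 = 2401 ≡ 113 (mod 143)
7^8 ≡ 113^2 = 12769 ≡ 42 (mod 143)
7^16 ≡ 42^2 = 1764 ≡ 48 (mod 143)
7^32 ≡ 48^2 = 2304 ≡ 16 (mod 143)
7^64 ≡ 16^2 = 256 ≡ 113 (mod 143)
71 = 64 + 4 + 2 + 1 in binary powers of 2.
So 7^71 ≡ 113 · 113 · 49 · 7 ≡ 106 (mod 143).
Squaring chain: 106; never reaches −1, so base 7 is a Miller–Rabin witness that 143 is composite.

106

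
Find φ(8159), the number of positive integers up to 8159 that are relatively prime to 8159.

7920

Factor: 8159 = 41 · 199.
φ(8159) = (41−1) · (199−1) = 40 · 198 = 7920.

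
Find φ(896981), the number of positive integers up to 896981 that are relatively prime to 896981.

Factor: 896981 = 83 · 101 · 107.
φ(896981) = (83−1) · (101−1) · (107−1) = 82 · 100 · 106 = 869200.

869200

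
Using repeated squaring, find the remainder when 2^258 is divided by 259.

64

2^1 ≡ 2 (mod 259)
2^2 ≡ 2^2 = 4 ≡ 4 (mod 259)
2^4 ≡ 4^2 = 16 ≡ 16 (mod 259)
2^8 ≡ 16^2 = 256 ≡ 256 (mod 259)
2^16 ≡ 256^2 = 65536 ≡ 9 (mod 259)
2^32 ≡ 9^2 = 81 ≡ 81 (mod 259)
2^64 ≡ 81^2 = 6561 ≡ 86 (mod 259)
2^128 ≡ 86^2 = 7396 ≡ 144 (mod 259)
2^256 ≡ 144^2 = 20736 ≡ 16 (mod 259)
258 = 256 + 2 in binary powers of 2.
So 2^258 ≡ 16 · 4 ≡ 64 (mod 259).
Since 64 ≠ 1, base 2 is a Fermat witness: 259 is composite.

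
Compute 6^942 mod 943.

6^1 ≡ 6 (mod 943)
6^2 ≡ 6^2 = 36 ≡ 36 (mod 943)
6^4 ≡ 36^2 = 1296 ≡ 353 (mod 943)
6^8 ≡ 353^2 = 124609 ≡ 133 (mod 943)
6^16 ≡ 133^2 = 17689 ≡ 715 (mod 943)
6^32 ≡ 715^2 = 511225 ≡ 119 (mod 943)
6^64 ≡ 119^2 = 14161 ≡ 16 (mod 943)
6^128 ≡ 16^2 = 256 ≡ 256 (mod 943)
6^256 ≡ 256^2 = 65536 ≡ 469 (mod 943)
6^512 ≡ 469^2 = 219961 ≡ 242 (mod 943)
942 = 512 + 256 + 128 + 32 + 8 + 4 + 2 in binary powers of 2.
So 6^942 ≡ 242 · 469 · 256 · 119 · 133 · 353 · 36 ≡ 210 (mod 943).
Since 210 ≠ 1, base 6 is a Fermat witness: 943 is composite.

210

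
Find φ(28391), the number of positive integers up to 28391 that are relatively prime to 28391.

24640

Factor: 28391 = 11 · 29 · 89.
φ(28391) = (11−1) · (29−1) · (89−1) = 10 · 28 · 88 = 24640.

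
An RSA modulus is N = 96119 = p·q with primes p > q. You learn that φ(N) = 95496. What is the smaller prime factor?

277

φ(n) = (p−1)(q−1) = n − (p+q) + 1, so p + q = 96119 − 95496 + 1 = 624.
p and q are the roots of t² − 624t + 96119 = 0.
Discriminant: 624² − 4·96119 = 389376 − 384476 = 4900; √4900 = 70.
q = (624 − 70)/2 = 277, p = (624 + 70)/2 = 347.
Check: 277 · 347 = 96119.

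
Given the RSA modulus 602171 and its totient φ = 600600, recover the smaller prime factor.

φ(n) = (p−1)(q−1) = n − (p+q) + 1, so p + q = 602171 − 600600 + 1 = 1572.
p and q are the roots of t² − 1572t + 602171 = 0.
Discriminant: 1572² − 4·602171 = 2471184 − 2408684 = 62500; √62500 = 250.
q = (1572 − 250)/2 = 661, p = (1572 + 250)/2 = 911.
Check: 661 · 911 = 602171.

661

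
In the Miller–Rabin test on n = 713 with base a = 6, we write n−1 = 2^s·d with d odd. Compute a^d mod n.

713 − 1 = 712 = 2^3 · 89, so d = 89.
6^1 ≡ 6 (mod 713)
6^2 ≡ 6^2 = 36 ≡ 36 (mod 713)
6^4 ≡ 36^2 = 1296 ≡ 583 (mod 713)
6^8 ≡ 583^2 = 339889 ≡ 501 (mod 713)
6^16 ≡ 501^2 = 251001 ≡ 25 (mod 713)
6^32 ≡ 25^2 = 625 ≡ 625 (mod 713)
6^64 ≡ 625^2 = 390625 ≡ 614 (mod 713)
89 = 64 + 16 + 8 + 1 in binary powers of 2.
So 6^89 ≡ 614 · 25 · 501 · 6 ≡ 305 (mod 713).
Squaring chain: 305 → 335 → 284; never reaches −1, so base 6 is a Miller–Rabin witness that 713 is composite.

305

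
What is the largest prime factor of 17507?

61

17507 = 7 · 2501
2501 = 41 · 61
61 is prime.
So 17507 = 7 · 41 · 61; the largest prime factor is 61.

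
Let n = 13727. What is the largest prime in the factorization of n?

13727 = 7 · 1961
1961 = 37 · 53
53 is prime.
So 13727 = 7 · 37 · 53; the largest prime factor is 53.

53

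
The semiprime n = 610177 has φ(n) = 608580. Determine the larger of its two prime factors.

967

φ(n) = (p−1)(q−1) = n − (p+q) + 1, so p + q = 610177 − 608580 + 1 = 1598.
p and q are the roots of t² − 1598t + 610177 = 0.
Discriminant: 1598² − 4·610177 = 2553604 − 2440708 = 112896; √112896 = 336.
q = (1598 − 336)/2 = 631, p = (1598 + 336)/2 = 967.
Check: 631 · 967 = 610177.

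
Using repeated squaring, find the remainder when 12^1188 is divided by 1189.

12^1 ≡ 12 (mod 1189)
12^2 ≡ 12^2 = 144 ≡ 144 (mod 1189)
12^4 ≡ 144^2 = 20736 ≡ 523 (mod 1189)
12^8 ≡ 523^2 = 273529 ≡ 59 (mod 1189)
12^16 ≡ 59^2 = 3481 ≡ 1103 (mod 1189)
12^32 ≡ 1103^2 = 1216609 ≡ 262 (mod 1189)
12^64 ≡ 262^2 = 68644 ≡ 871 (mod 1189)
12^128 ≡ 871^2 = 758641 ≡ 59 (mod 1189)
12^256 ≡ 59^2 = 3481 ≡ 1103 (mod 1189)
12^512 ≡ 1103^2 = 1216609 ≡ 262 (mod 1189)
12^1024 ≡ 262^2 = 68644 ≡ 871 (mod 1189)
1188 = 1024 + 128 + 32 + 4 in binary powers of 2.
So 12^1188 ≡ 871 · 59 · 262 · 523 ≡ 146 (mod 1189).
Since 146 ≠ 1, base 12 is a Fermat witness: 1189 is composite.

146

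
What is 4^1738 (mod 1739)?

4^1 ≡ 4 (mod 1739)
4^2 ≡ 4^2 = 16 ≡ 16 (mod 1739)
4^4 ≡ 16^2 = 256 ≡ 256 (mod 1739)
4^8 ≡ 256^2 = 65536 ≡ 1193 (mod 1739)
4^16 ≡ 1193^2 = 1423249 ≡ 747 (mod 1739)
4^32 ≡ 747^2 = 558009 ≡ 1529 (mod 1739)
4^64 ≡ 1529^2 = 2337841 ≡ 625 (mod 1739)
4^128 ≡ 625^2 = 390625 ≡ 1089 (mod 1739)
4^256 ≡ 1089^2 = 1185921 ≡ 1662 (mod 1739)
4^512 ≡ 1662^2 = 2762244 ≡ 712 (mod 1739)
4^1024 ≡ 712^2 = 506944 ≡ 895 (mod 1739)
1738 = 1024 + 512 + 128 + 64 + 8 + 2 in binary powers of 2.
So 4^1738 ≡ 895 · 712 · 1089 · 625 · 1193 · 16 ≡ 995 (mod 1739).
Since 995 ≠ 1, base 4 is a Fermat witness: 1739 is composite.

995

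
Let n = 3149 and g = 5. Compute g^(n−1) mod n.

896

5^1 ≡ 5 (mod 3149)
5^2 ≡ 5^2 = 25 ≡ 25 (mod 3149)
5^4 ≡ 25^2 = 625 ≡ 625 (mod 3149)
5^8 ≡ 625^2 = 390625 ≡ 149 (mod 3149)
5^16 ≡ 149^2 = 22201 ≡ 158 (mod 3149)
5^32 ≡ 158^2 = 24964 ≡ 2921 (mod 3149)
5^64 ≡ 2921^2 = 8532241 ≡ 1600 (mod 3149)
5^128 ≡ 1600^2 = 2560000 ≡ 3012 (mod 3149)
5^256 ≡ 3012^2 = 9072144 ≡ 3024 (mod 3149)
5^512 ≡ 3024^2 = 9144576 ≡ 3029 (mod 3149)
5^1024 ≡ 3029^2 = 9174841 ≡ 1804 (mod 3149)
5^2048 ≡ 1804^2 = 3254416 ≡ 1499 (mod 3149)
3148 = 2048 + 1024 + 64 + 8 + 4 in binary powers of 2.
So 5^3148 ≡ 1499 · 1804 · 1600 · 149 · 625 ≡ 896 (mod 3149).
Since 896 ≠ 1, base 5 is a Fermat witness: 3149 is composite.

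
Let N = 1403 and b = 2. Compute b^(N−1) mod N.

2^1 ≡ 2 (mod 1403)
2^2 ≡ 2^2 = 4 ≡ 4 (mod 1403)
2^4 ≡ 4^2 = 16 ≡ 16 (mod 1403)
2^8 ≡ 16^2 = 256 ≡ 256 (mod 1403)
2^16 ≡ 256^2 = 65536 ≡ 998 (mod 1403)
2^32 ≡ 998^2 = 996004 ≡ 1277 (mod 1403)
2^64 ≡ 1277^2 = 1630729 ≡ 443 (mod 1403)
2^128 ≡ 443^2 = 196249 ≡ 1232 (mod 1403)
2^256 ≡ 1232^2 = 1517824 ≡ 1181 (mod 1403)
2^512 ≡ 1181^2 = 1394761 ≡ 179 (mod 1403)
2^1024 ≡ 179^2 = 32041 ≡ 1175 (mod 1403)
1402 = 1024 + 256 + 64 + 32 + 16 + 8 + 2 in binary powers of 2.
So 2^1402 ≡ 1175 · 1181 · 443 · 1277 · 998 · 256 · 4 ≡ 676 (mod 1403).
Since 676 ≠ 1, base 2 is a Fermat witness: 1403 is composite.

676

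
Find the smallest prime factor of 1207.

17

1207 is odd.
Digit sum 10, not divisible by 3.
Ends in 7: not divisible by 5.
7: 1207 = 7·172 + 3
11: 1207 = 11·109 + 8
13: 1207 = 13·92 + 11
17: 1207 = 17·71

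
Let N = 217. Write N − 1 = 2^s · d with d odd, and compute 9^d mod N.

64

217 − 1 = 216 = 2^3 · 27, so d = 27.
9^1 ≡ 9 (mod 217)
9^2 ≡ 9^2 = 81 ≡ 81 (mod 217)
9^4 ≡ 81^2 = 6561 ≡ 51 (mod 217)
9^8 ≡ 51^2 = 2601 ≡ 214 (mod 217)
9^16 ≡ 214^2 = 45796 ≡ 9 (mod 217)
27 = 16 + 8 + 2 + 1 in binary powers of 2.
So 9^27 ≡ 9 · 214 · 81 · 9 ≡ 64 (mod 217).
Squaring chain: 64 → 190 → 78; never reaches −1, so base 9 is a Miller–Rabin witness that 217 is composite.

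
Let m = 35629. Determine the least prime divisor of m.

35629 is odd.
Digit sum 25, not divisible by 3.
Ends in 9: not divisible by 5.
7: 35629 = 7·5089 + 6
11: 35629 = 11·3239

11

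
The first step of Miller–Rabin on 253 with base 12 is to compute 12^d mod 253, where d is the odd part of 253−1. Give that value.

253 − 1 = 252 = 2^2 · 63, so d = 63.
12^1 ≡ 12 (mod 253)
12^2 ≡ 12^2 = 144 ≡ 144 (mod 253)
12^4 ≡ 144^2 = 20736 ≡ 243 (mod 253)
12^8 ≡ 243^2 = 59049 ≡ 100 (mod 253)
12^16 ≡ 100^2 = 10000 ≡ 133 (mod 253)
12^32 ≡ 133^2 = 17689 ≡ 232 (mod 253)
63 = 32 + 16 + 8 + 4 + 2 + 1 in binary powers of 2.
So 12^63 ≡ 232 · 133 · 100 · 243 · 144 · 12 ≡ 100 (mod 253).
Squaring chain: 100 → 133; never reaches −1, so base 12 is a Miller–Rabin witness that 253 is composite.

100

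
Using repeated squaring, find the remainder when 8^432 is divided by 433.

1

8^1 ≡ 8 (mod 433)
8^2 ≡ 8^2 = 64 ≡ 64 (mod 433)
8^4 ≡ 64^2 = 4096 ≡ 199 (mod 433)
8^8 ≡ 199^2 = 39601 ≡ 198 (mod 433)
8^16 ≡ 198^2 = 39204 ≡ 234 (mod 433)
8^32 ≡ 234^2 = 54756 ≡ 198 (mod 433)
8^64 ≡ 198^2 = 39204 ≡ 234 (mod 433)
8^128 ≡ 234^2 = 54756 ≡ 198 (mod 433)
8^256 ≡ 198^2 = 39204 ≡ 234 (mod 433)
432 = 256 + 128 + 32 + 16 in binary powers of 2.
So 8^432 ≡ 234 · 198 · 198 · 234 ≡ 1 (mod 433).
Since the result is 1, base 8 gives no evidence that 433 is composite.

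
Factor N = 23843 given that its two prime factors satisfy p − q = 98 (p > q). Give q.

113

Since p = q + 98, we have 23843 = q(q + 98), so q² + 98q − 23843 = 0.
Discriminant: 98² + 4·23843 = 9604 + 95372 = 104976; √104976 = 324.
q = (−98 + 324)/2 = 113, and p = q + 98 = 211.
Check: 113 · 211 = 23843.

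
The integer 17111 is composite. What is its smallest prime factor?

71

17111 is odd.
Digit sum 11, not divisible by 3.
Ends in 1: not divisible by 5.
7: 17111 = 7·2444 + 3
11: 17111 = 11·1555 + 6
13: 17111 = 13·1316 + 3
17: 17111 = 17·1006 + 9
19: 17111 = 19·900 + 11
23: 17111 = 23·743 + 22
29: 17111 = 29·590 + 1
31: 17111 = 31·551 + 30
37: 17111 = 37·462 + 17
41: 17111 = 41·417 + 14
43: 17111 = 43·397 + 40
47: 17111 = 47·364 + 3
53: 17111 = 53·322 + 45
59: 17111 = 59·290 + 1
61: 17111 = 61·280 + 31
67: 17111 = 67·255 + 26
71: 17111 = 71·241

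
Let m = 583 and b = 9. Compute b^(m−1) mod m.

9^1 ≡ 9 (mod 583)
9^2 ≡ 9^2 = 81 ≡ 81 (mod 583)
9^4 ≡ 81^2 = 6561 ≡ 148 (mod 583)
9^8 ≡ 148^2 = 21904 ≡ 333 (mod 583)
9^16 ≡ 333^2 = 110889 ≡ 119 (mod 583)
9^32 ≡ 119^2 = 14161 ≡ 169 (mod 583)
9^64 ≡ 169^2 = 28561 ≡ 577 (mod 583)
9^128 ≡ 577^2 = 332929 ≡ 36 (mod 583)
9^256 ≡ 36^2 = 1296 ≡ 130 (mod 583)
9^512 ≡ 130^2 = 16900 ≡ 576 (mod 583)
582 = 512 + 64 + 4 + 2 in binary powers of 2.
So 9^582 ≡ 576 · 577 · 148 · 81 ≡ 367 (mod 583).
Since 367 ≠ 1, base 9 is a Fermat witness: 583 is composite.

367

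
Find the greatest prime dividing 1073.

37

1073 = 29 · 37
37 is prime.
So 1073 = 29 · 37; the largest prime factor is 37.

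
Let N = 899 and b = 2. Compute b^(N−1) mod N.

845

2^1 ≡ 2 (mod 899)
2^2 ≡ 2^2 = 4 ≡ 4 (mod 899)
2^4 ≡ 4^2 = 16 ≡ 16 (mod 899)
2^8 ≡ 16^2 = 256 ≡ 256 (mod 899)
2^16 ≡ 256^2 = 65536 ≡ 808 (mod 899)
2^32 ≡ 808^2 = 652864 ≡ 190 (mod 899)
2^64 ≡ 190^2 = 36100 ≡ 140 (mod 899)
2^128 ≡ 140^2 = 19600 ≡ 721 (mod 899)
2^256 ≡ 721^2 = 519841 ≡ 219 (mod 899)
2^512 ≡ 219^2 = 47961 ≡ 314 (mod 899)
898 = 512 + 256 + 128 + 2 in binary powers of 2.
So 2^898 ≡ 314 · 219 · 721 · 4 ≡ 845 (mod 899).
Since 845 ≠ 1, base 2 is a Fermat witness: 899 is composite.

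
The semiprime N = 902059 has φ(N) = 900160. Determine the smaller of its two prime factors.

φ(n) = (p−1)(q−1) = n − (p+q) + 1, so p + q = 902059 − 900160 + 1 = 1900.
p and q are the roots of t² − 1900t + 902059 = 0.
Discriminant: 1900² − 4·902059 = 3610000 − 3608236 = 1764; √1764 = 42.
q = (1900 − 42)/2 = 929, p = (1900 + 42)/2 = 971.
Check: 929 · 971 = 902059.

929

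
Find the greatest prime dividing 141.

141 = 3 · 47
47 is prime.
So 141 = 3 · 47; the largest prime factor is 47.

47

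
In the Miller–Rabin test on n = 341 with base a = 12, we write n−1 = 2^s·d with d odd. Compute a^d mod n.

254

341 − 1 = 340 = 2^2 · 85, so d = 85.
12^1 ≡ 12 (mod 341)
12^2 ≡ 12^2 = 144 ≡ 144 (mod 341)
12^4 ≡ 144^2 = 20736 ≡ 276 (mod 341)
12^8 ≡ 276^2 = 76176 ≡ 133 (mod 341)
12^16 ≡ 133^2 = 17689 ≡ 298 (mod 341)
12^32 ≡ 298^2 = 88804 ≡ 144 (mod 341)
12^64 ≡ 144^2 = 20736 ≡ 276 (mod 341)
85 = 64 + 16 + 4 + 1 in binary powers of 2.
So 12^85 ≡ 276 · 298 · 276 · 12 ≡ 254 (mod 341).
Squaring chain: 254 → 67; never reaches −1, so base 12 is a Miller–Rabin witness that 341 is composite.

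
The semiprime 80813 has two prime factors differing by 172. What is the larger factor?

Since p = q + 172, we have 80813 = q(q + 172), so q² + 172q − 80813 = 0.
Discriminant: 172² + 4·80813 = 29584 + 323252 = 352836; √352836 = 594.
q = (−172 + 594)/2 = 211, and p = q + 172 = 383.
Check: 211 · 383 = 80813.

383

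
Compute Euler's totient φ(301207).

Factor: 301207 = 19 · 83 · 191.
φ(301207) = (19−1) · (83−1) · (191−1) = 18 · 82 · 190 = 280440.

280440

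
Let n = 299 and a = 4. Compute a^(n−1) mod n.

4^1 ≡ 4 (mod 299)
4^2 ≡ 4^2 = 16 ≡ 16 (mod 299)
4^4 ≡ 16^2 = 256 ≡ 256 (mod 299)
4^8 ≡ 256^2 = 65536 ≡ 55 (mod 299)
4^16 ≡ 55^2 = 3025 ≡ 35 (mod 299)
4^32 ≡ 35^2 = 1225 ≡ 29 (mod 299)
4^64 ≡ 29^2 = 841 ≡ 243 (mod 299)
4^128 ≡ 243^2 = 59049 ≡ 146 (mod 299)
4^256 ≡ 146^2 = 21316 ≡ 87 (mod 299)
298 = 256 + 32 + 8 + 2 in binary powers of 2.
So 4^298 ≡ 87 · 29 · 55 · 16 ≡ 165 (mod 299).
Since 165 ≠ 1, base 4 is a Fermat witness: 299 is composite.

165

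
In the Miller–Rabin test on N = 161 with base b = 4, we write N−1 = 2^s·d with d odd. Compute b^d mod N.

161 − 1 = 160 = 2^5 · 5, so d = 5.
4^1 ≡ 4 (mod 161)
4^2 ≡ 4^2 = 16 ≡ 16 (mod 161)
4^4 ≡ 16^2 = 256 ≡ 95 (mod 161)
5 = 4 + 1 in binary powers of 2.
So 4^5 ≡ 95 · 4 ≡ 58 (mod 161).
Squaring chain: 58 → 144 → 128 → 123 → 156; never reaches −1, so base 4 is a Miller–Rabin witness that 161 is composite.

58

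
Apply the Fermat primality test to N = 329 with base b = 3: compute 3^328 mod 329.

165

3^1 ≡ 3 (mod 329)
3^2 ≡ 3^2 = 9 ≡ 9 (mod 329)
3^4 ≡ 9^2 = 81 ≡ 81 (mod 329)
3^8 ≡ 81^2 = 6561 ≡ 310 (mod 329)
3^16 ≡ 310^2 = 96100 ≡ 32 (mod 329)
3^32 ≡ 32^2 = 1024 ≡ 37 (mod 329)
3^64 ≡ 37^2 = 1369 ≡ 53 (mod 329)
3^128 ≡ 53^2 = 2809 ≡ 177 (mod 329)
3^256 ≡ 177^2 = 31329 ≡ 74 (mod 329)
328 = 256 + 64 + 8 in binary powers of 2.
So 3^328 ≡ 74 · 53 · 310 ≡ 165 (mod 329).
Since 165 ≠ 1, base 3 is a Fermat witness: 329 is composite.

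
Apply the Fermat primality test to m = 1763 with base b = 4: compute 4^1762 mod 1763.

4^1 ≡ 4 (mod 1763)
4^2 ≡ 4^2 = 16 ≡ 16 (mod 1763)
4^4 ≡ 16^2 = 256 ≡ 256 (mod 1763)
4^8 ≡ 256^2 = 65536 ≡ 305 (mod 1763)
4^16 ≡ 305^2 = 93025 ≡ 1349 (mod 1763)
4^32 ≡ 1349^2 = 1819801 ≡ 385 (mod 1763)
4^64 ≡ 385^2 = 148225 ≡ 133 (mod 1763)
4^128 ≡ 133^2 = 17689 ≡ 59 (mod 1763)
4^256 ≡ 59^2 = 3481 ≡ 1718 (mod 1763)
4^512 ≡ 1718^2 = 2951524 ≡ 262 (mod 1763)
4^1024 ≡ 262^2 = 68644 ≡ 1650 (mod 1763)
1762 = 1024 + 512 + 128 + 64 + 32 + 2 in binary powers of 2.
So 4^1762 ≡ 1650 · 262 · 59 · 133 · 385 · 16 ≡ 508 (mod 1763).
Since 508 ≠ 1, base 4 is a Fermat witness: 1763 is composite.

508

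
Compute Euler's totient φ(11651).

Factor: 11651 = 61 · 191.
φ(11651) = (61−1) · (191−1) = 60 · 190 = 11400.

11400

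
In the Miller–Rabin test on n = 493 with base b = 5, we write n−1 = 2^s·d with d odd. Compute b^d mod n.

493 − 1 = 492 = 2^2 · 123, so d = 123.
5^1 ≡ 5 (mod 493)
5^2 ≡ 5^2 = 25 ≡ 25 (mod 493)
5^4 ≡ 25^2 = 625 ≡ 132 (mod 493)
5^8 ≡ 132^2 = 17424 ≡ 169 (mod 493)
5^16 ≡ 169^2 = 28561 ≡ 460 (mod 493)
5^32 ≡ 460^2 = 211600 ≡ 103 (mod 493)
5^64 ≡ 103^2 = 10609 ≡ 256 (mod 493)
123 = 64 + 32 + 16 + 8 + 2 + 1 in binary powers of 2.
So 5^123 ≡ 256 · 103 · 460 · 169 · 25 · 5 ≡ 419 (mod 493).
Squaring chain: 419 → 53; never reaches −1, so base 5 is a Miller–Rabin witness that 493 is composite.

419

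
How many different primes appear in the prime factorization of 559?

559 = 13 · 43
559 = 13 · 43, which has 2 distinct prime factors.

2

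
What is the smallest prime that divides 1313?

1313 is odd.
Digit sum 8, not divisible by 3.
Ends in 3: not divisible by 5.
7: 1313 = 7·187 + 4
11: 1313 = 11·119 + 4
13: 1313 = 13·101

13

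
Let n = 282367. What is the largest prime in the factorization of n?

282367 = 41 · 6887
6887 = 71 · 97
97 is prime.
So 282367 = 41 · 71 · 97; the largest prime factor is 97.

97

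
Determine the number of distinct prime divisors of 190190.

6

190190 = 2 · 95095
95095 = 5 · 19019
19019 = 7 · 2717
2717 = 11 · 247
247 = 13 · 19
190190 = 2 · 5 · 7 · 11 · 13 · 19, which has 6 distinct prime factors.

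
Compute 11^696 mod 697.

11^1 ≡ 11 (mod 697)
11^2 ≡ 11^2 = 121 ≡ 121 (mod 697)
11^4 ≡ 121^2 = 14641 ≡ 4 (mod 697)
11^8 ≡ 4^2 = 16 ≡ 16 (mod 697)
11^16 ≡ 16^2 = 256 ≡ 256 (mod 697)
11^32 ≡ 256^2 = 65536 ≡ 18 (mod 697)
11^64 ≡ 18^2 = 324 ≡ 324 (mod 697)
11^128 ≡ 324^2 = 104976 ≡ 426 (mod 697)
11^256 ≡ 426^2 = 181476 ≡ 256 (mod 697)
11^512 ≡ 256^2 = 65536 ≡ 18 (mod 697)
696 = 512 + 128 + 32 + 16 + 8 in binary powers of 2.
So 11^696 ≡ 18 · 426 · 18 · 256 · 16 ≡ 543 (mod 697).
Since 543 ≠ 1, base 11 is a Fermat witness: 697 is composite.

543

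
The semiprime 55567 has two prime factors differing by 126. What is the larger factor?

307

Since p = q + 126, we have 55567 = q(q + 126), so q² + 126q − 55567 = 0.
Discriminant: 126² + 4·55567 = 15876 + 222268 = 238144; √238144 = 488.
q = (−126 + 488)/2 = 181, and p = q + 126 = 307.
Check: 181 · 307 = 55567.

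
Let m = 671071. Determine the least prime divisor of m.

23

671071 is odd.
Digit sum 22, not divisible by 3.
Ends in 1: not divisible by 5.
7: 671071 = 7·95867 + 2
11: 671071 = 11·61006 + 5
13: 671071 = 13·51620 + 11
17: 671071 = 17·39474 + 13
19: 671071 = 19·35319 + 10
23: 671071 = 23·29177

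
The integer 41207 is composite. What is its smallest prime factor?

41207 is odd.
Digit sum 14, not divisible by 3.
Ends in 7: not divisible by 5.
7: 41207 = 7·5886 + 5
11: 41207 = 11·3746 + 1
13: 41207 = 13·3169 + 10
17: 41207 = 17·2423 + 16
19: 41207 = 19·2168 + 15
23: 41207 = 23·1791 + 14
29: 41207 = 29·1420 + 27
31: 41207 = 31·1329 + 8
37: 41207 = 37·1113 + 26
41: 41207 = 41·1005 + 2
43: 41207 = 43·958 + 13
47: 41207 = 47·876 + 35
53: 41207 = 53·777 + 26
59: 41207 = 59·698 + 25
61: 41207 = 61·675 + 32
67: 41207 = 67·615 + 2
71: 41207 = 71·580 + 27
73: 41207 = 73·564 + 35
79: 41207 = 79·521 + 48
83: 41207 = 83·496 + 39
89: 41207 = 89·463

89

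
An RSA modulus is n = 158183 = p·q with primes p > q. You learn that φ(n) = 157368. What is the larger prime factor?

499

φ(n) = (p−1)(q−1) = n − (p+q) + 1, so p + q = 158183 − 157368 + 1 = 816.
p and q are the roots of t² − 816t + 158183 = 0.
Discriminant: 816² − 4·158183 = 665856 − 632732 = 33124; √33124 = 182.
q = (816 − 182)/2 = 317, p = (816 + 182)/2 = 499.
Check: 317 · 499 = 158183.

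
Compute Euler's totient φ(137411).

Factor: 137411 = 17 · 59 · 137.
φ(137411) = (17−1) · (59−1) · (137−1) = 16 · 58 · 136 = 126208.

126208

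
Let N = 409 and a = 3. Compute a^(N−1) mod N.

1

3^1 ≡ 3 (mod 409)
3^2 ≡ 3^2 = 9 ≡ 9 (mod 409)
3^4 ≡ 9^2 = 81 ≡ 81 (mod 409)
3^8 ≡ 81^2 = 6561 ≡ 17 (mod 409)
3^16 ≡ 17^2 = 289 ≡ 289 (mod 409)
3^32 ≡ 289^2 = 83521 ≡ 85 (mod 409)
3^64 ≡ 85^2 = 7225 ≡ 272 (mod 409)
3^128 ≡ 272^2 = 73984 ≡ 364 (mod 409)
3^256 ≡ 364^2 = 132496 ≡ 389 (mod 409)
408 = 256 + 128 + 16 + 8 in binary powers of 2.
So 3^408 ≡ 389 · 364 · 289 · 17 ≡ 1 (mod 409).
Since the result is 1, base 3 gives no evidence that 409 is composite.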